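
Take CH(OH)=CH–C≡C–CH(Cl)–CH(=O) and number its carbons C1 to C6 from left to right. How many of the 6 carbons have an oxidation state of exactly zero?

Tallying each carbon's bonds:
C1: 2C, 1H, 1O → 0 − 1 + 1 = 0
C2: 3C, 1H → 0 − 1 = -1
C3: 4C → 0 = 0
C4: 4C → 0 = 0
C5: 2C, 1H, 1Cl → 0 − 1 + 1 = 0
C6: 1C, 1H, 2O → 0 − 1 + 2 = +1
4 carbons (C1, C3, C4, C5) meet the condition.

4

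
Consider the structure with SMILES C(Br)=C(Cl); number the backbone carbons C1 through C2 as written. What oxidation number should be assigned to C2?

Each bond to a more electronegative atom (O, N, halogen) counts +1, each bond to a less electronegative atom (H, metal, B, Si) counts −1, and each C–C bond counts 0.
C2 has a double bond to C (2×0 = 0), one bond to H (-1), one bond to Cl (+1).
Oxidation state = 0 − 1 + 1 = 0.

0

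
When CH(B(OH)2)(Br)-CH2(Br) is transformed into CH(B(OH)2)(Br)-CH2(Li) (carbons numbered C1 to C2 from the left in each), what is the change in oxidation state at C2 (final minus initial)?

-2

Before: C2 has 1 bond to C, 2 bonds to H, 1 bond to Br → oxidation state -1.
After: C2 has 1 bond to C, 2 bonds to H, 1 bond to Li → oxidation state -3.
Δ = -3 − (-1) = -2, so this is a reduction at C2.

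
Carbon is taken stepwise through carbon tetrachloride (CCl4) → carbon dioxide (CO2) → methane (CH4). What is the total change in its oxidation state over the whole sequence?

-8

Carbon oxidation states along the series — carbon tetrachloride: +4, carbon dioxide: +4, methane: -4.
Net change = -4 − (+4) = -8.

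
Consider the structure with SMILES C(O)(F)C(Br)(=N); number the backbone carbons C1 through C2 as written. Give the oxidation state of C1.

+1

Assign +1 per bond to O/N/halogen, −1 per bond to H or an electropositive element, and 0 per bond to carbon.
C1 has one bond to C (0), one bond to O (+1), one bond to H (-1), one bond to F (+1).
Oxidation state = 0 + 1 − 1 + 1 = +1.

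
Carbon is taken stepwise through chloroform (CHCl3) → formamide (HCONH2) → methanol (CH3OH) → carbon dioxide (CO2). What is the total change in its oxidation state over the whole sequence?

Carbon oxidation states along the series — chloroform: +2, formamide: +2, methanol: -2, carbon dioxide: +4.
Net change = +4 − (+2) = +2.

+2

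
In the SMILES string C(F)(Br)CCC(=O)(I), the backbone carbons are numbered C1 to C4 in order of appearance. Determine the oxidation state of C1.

Assign +1 per bond to O/N/halogen, −1 per bond to H or an electropositive element, and 0 per bond to carbon.
C1 has one bond to C (0), one bond to H (-1), one bond to F (+1), one bond to Br (+1).
Oxidation state = 0 − 1 + 1 + 1 = +1.

+1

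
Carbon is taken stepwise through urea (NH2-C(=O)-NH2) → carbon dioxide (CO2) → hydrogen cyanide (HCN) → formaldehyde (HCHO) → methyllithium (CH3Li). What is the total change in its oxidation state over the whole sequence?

Carbon oxidation states along the series — urea: +4, carbon dioxide: +4, hydrogen cyanide: +2, formaldehyde: 0, methyllithium: -4.
Net change = -4 − (+4) = -8.

-8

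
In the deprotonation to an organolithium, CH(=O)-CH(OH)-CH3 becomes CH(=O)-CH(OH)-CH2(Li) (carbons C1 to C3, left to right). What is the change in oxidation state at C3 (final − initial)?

Before: C3 has 1 bond to C, 3 bonds to H → oxidation state -3.
After: C3 has 1 bond to C, 2 bonds to H, 1 bond to Li → oxidation state -3.
Δ = -3 − (-3) = 0, so no net redox change at C3.

0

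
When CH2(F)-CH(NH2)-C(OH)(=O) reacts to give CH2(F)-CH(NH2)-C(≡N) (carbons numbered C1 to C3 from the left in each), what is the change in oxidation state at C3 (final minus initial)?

0

Before: C3 has 1 bond to C, 3 bonds to O → oxidation state +3.
After: C3 has 1 bond to C, 3 bonds to N → oxidation state +3.
Δ = +3 − (+3) = 0, so no net redox change at C3.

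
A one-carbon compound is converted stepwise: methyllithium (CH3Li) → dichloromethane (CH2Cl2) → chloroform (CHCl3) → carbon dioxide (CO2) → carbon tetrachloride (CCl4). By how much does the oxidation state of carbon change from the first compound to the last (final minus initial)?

+8

Carbon oxidation states along the series — methyllithium: -4, dichloromethane: 0, chloroform: +2, carbon dioxide: +4, carbon tetrachloride: +4.
Net change = +4 − (-4) = +8.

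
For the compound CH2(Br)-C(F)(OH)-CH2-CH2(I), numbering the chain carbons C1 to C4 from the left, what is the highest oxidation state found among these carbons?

Each bond to a more electronegative atom (O, N, halogen) counts +1, each bond to a less electronegative atom (H, metal, B, Si) counts −1, and each C–C bond counts 0. Tallying each carbon:
C1: 1C, 2H, 1Br → 0 − 2 + 1 = -1
C2: 2C, 1O, 1F → 0 + 1 + 1 = +2
C3: 2C, 2H → 0 − 2 = -2
C4: 1C, 2H, 1I → 0 − 2 + 1 = -1
The highest value is +2.

+2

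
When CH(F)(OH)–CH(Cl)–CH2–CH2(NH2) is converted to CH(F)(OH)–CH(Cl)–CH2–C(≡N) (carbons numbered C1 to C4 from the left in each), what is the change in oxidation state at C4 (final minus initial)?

Before: C4 has 1 bond to C, 2 bonds to H, 1 bond to N → oxidation state -1.
After: C4 has 1 bond to C, 3 bonds to N → oxidation state +3.
Δ = +3 − (-1) = +4, so this is an oxidation at C4.

+4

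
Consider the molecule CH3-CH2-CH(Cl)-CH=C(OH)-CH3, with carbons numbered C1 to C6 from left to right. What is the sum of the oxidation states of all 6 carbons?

Bonds to more-electronegative neighbours contribute +1 each, bonds to H or metals contribute −1 each, and C–C bonds contribute 0. Tallying each carbon:
C1: 1C, 3H → 0 − 3 = -3
C2: 2C, 2H → 0 − 2 = -2
C3: 2C, 1H, 1Cl → 0 − 1 + 1 = 0
C4: 3C, 1H → 0 − 1 = -1
C5: 3C, 1O → 0 + 1 = +1
C6: 1C, 3H → 0 − 3 = -3
Sum = -3 − 2 + 0 − 1 + 1 − 3 = -8.

-8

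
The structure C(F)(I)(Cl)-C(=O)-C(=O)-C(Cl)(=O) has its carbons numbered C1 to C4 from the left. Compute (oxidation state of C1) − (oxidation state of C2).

+1

C1: 1C, 1F, 1Cl, 1I → 0 + 1 + 1 + 1 = +3
C2: 2C, 2O → 0 + 2 = +2
Difference: +3 − (+2) = +1.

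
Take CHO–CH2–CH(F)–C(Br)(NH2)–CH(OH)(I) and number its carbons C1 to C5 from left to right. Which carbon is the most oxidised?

C4

Tallying each carbon's bonds:
C1: 1C, 1H, 2O → 0 − 1 + 2 = +1
C2: 2C, 2H → 0 − 2 = -2
C3: 2C, 1H, 1F → 0 − 1 + 1 = 0
C4: 2C, 1N, 1Br → 0 + 1 + 1 = +2
C5: 1C, 1H, 1O, 1I → 0 − 1 + 1 + 1 = +1
The most oxidised carbon is C4 at +2.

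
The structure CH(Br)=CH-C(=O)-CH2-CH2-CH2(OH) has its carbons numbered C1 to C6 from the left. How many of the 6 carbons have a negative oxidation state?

Assign +1 per bond to O/N/halogen, −1 per bond to H or an electropositive element, and 0 per bond to carbon. Tallying each carbon:
C1: 2C, 1H, 1Br → 0 − 1 + 1 = 0
C2: 3C, 1H → 0 − 1 = -1
C3: 2C, 2O → 0 + 2 = +2
C4: 2C, 2H → 0 − 2 = -2
C5: 2C, 2H → 0 − 2 = -2
C6: 1C, 2H, 1O → 0 − 2 + 1 = -1
4 carbons (C2, C4, C5, C6) meet the condition.

4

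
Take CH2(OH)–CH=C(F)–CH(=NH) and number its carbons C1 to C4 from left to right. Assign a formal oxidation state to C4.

+1

C4 has one bond to C (0), a double bond to N (2×+1 = +2), one bond to H (-1).
Oxidation state = 0 + 2 − 1 = +1.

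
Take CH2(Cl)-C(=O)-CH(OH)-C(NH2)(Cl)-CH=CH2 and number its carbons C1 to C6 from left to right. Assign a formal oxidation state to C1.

-1

Assign +1 per bond to O/N/halogen, −1 per bond to H or an electropositive element, and 0 per bond to carbon.
C1 has one bond to C (0), one bond to H (-1), one bond to Cl (+1), one bond to H (-1).
Oxidation state = 0 − 1 + 1 − 1 = -1.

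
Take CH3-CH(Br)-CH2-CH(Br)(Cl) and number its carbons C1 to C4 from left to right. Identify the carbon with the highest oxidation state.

Assign +1 per bond to O/N/halogen, −1 per bond to H or an electropositive element, and 0 per bond to carbon. Tallying each carbon:
C1: 1C, 3H → 0 − 3 = -3
C2: 2C, 1H, 1Br → 0 − 1 + 1 = 0
C3: 2C, 2H → 0 − 2 = -2
C4: 1C, 1H, 1Cl, 1Br → 0 − 1 + 1 + 1 = +1
The most oxidised carbon is C4 at +1.

C4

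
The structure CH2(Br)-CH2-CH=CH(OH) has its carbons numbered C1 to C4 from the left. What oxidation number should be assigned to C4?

0

C4 has a double bond to C (2×0 = 0), one bond to O (+1), one bond to H (-1).
Oxidation state = 0 + 1 − 1 = 0.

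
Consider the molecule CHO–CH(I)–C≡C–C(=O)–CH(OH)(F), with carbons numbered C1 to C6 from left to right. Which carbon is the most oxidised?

C5

Each bond to a more electronegative atom (O, N, halogen) counts +1, each bond to a less electronegative atom (H, metal, B, Si) counts −1, and each C–C bond counts 0. Tallying each carbon:
C1: 1C, 1H, 2O → 0 − 1 + 2 = +1
C2: 2C, 1H, 1I → 0 − 1 + 1 = 0
C3: 4C → 0 = 0
C4: 4C → 0 = 0
C5: 2C, 2O → 0 + 2 = +2
C6: 1C, 1H, 1O, 1F → 0 − 1 + 1 + 1 = +1
The most oxidised carbon is C5 at +2.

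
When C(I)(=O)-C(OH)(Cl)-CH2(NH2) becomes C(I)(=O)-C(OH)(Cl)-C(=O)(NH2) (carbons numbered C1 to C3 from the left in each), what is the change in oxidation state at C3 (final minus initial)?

Before: C3 has 1 bond to C, 2 bonds to H, 1 bond to N → oxidation state -1.
After: C3 has 1 bond to C, 2 bonds to O, 1 bond to N → oxidation state +3.
Δ = +3 − (-1) = +4, so this is an oxidation at C3.

+4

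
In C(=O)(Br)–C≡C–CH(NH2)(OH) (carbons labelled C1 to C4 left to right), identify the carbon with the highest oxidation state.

Tallying each carbon's bonds:
C1: 1C, 2O, 1Br → 0 + 2 + 1 = +3
C2: 4C → 0 = 0
C3: 4C → 0 = 0
C4: 1C, 1H, 1O, 1N → 0 − 1 + 1 + 1 = +1
The most oxidised carbon is C1 at +3.

C1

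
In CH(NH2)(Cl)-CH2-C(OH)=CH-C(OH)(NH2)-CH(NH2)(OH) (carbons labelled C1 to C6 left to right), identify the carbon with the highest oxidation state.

C5

Tallying each carbon's bonds:
C1: 1C, 1H, 1N, 1Cl → 0 − 1 + 1 + 1 = +1
C2: 2C, 2H → 0 − 2 = -2
C3: 3C, 1O → 0 + 1 = +1
C4: 3C, 1H → 0 − 1 = -1
C5: 2C, 1O, 1N → 0 + 1 + 1 = +2
C6: 1C, 1H, 1O, 1N → 0 − 1 + 1 + 1 = +1
The most oxidised carbon is C5 at +2.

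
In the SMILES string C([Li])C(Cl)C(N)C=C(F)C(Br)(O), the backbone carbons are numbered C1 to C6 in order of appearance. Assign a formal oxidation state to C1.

Assign +1 per bond to O/N/halogen, −1 per bond to H or an electropositive element, and 0 per bond to carbon.
C1 has one bond to C (0), one bond to H (-1), one bond to Li (-1), one bond to H (-1).
Oxidation state = 0 − 1 − 1 − 1 = -3.

-3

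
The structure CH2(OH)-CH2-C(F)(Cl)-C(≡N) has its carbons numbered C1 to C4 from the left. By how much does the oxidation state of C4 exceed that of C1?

+4

C4: 1C, 3N → 0 + 3 = +3
C1: 1C, 2H, 1O → 0 − 2 + 1 = -1
Difference: +3 − (-1) = +4.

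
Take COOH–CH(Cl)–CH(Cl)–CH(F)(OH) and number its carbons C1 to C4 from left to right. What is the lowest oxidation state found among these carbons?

Count +1 for every bond to an atom more electronegative than carbon and −1 for every bond to one less electronegative; C–C bonds are 0. Tallying each carbon:
C1: 1C, 3O → 0 + 3 = +3
C2: 2C, 1H, 1Cl → 0 − 1 + 1 = 0
C3: 2C, 1H, 1Cl → 0 − 1 + 1 = 0
C4: 1C, 1H, 1O, 1F → 0 − 1 + 1 + 1 = +1
The lowest value is 0.

0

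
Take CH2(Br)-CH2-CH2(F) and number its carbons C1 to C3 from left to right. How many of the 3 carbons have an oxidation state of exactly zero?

Bonds to more-electronegative neighbours contribute +1 each, bonds to H or metals contribute −1 each, and C–C bonds contribute 0. Tallying each carbon:
C1: 1C, 2H, 1Br → 0 − 2 + 1 = -1
C2: 2C, 2H → 0 − 2 = -2
C3: 1C, 2H, 1F → 0 − 2 + 1 = -1
0 carbons meet the condition.

0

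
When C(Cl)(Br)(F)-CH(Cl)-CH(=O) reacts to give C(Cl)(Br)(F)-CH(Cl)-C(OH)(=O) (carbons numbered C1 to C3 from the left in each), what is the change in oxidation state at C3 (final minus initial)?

+2

Before: C3 has 1 bond to C, 1 bond to H, 2 bonds to O → oxidation state +1.
After: C3 has 1 bond to C, 3 bonds to O → oxidation state +3.
Δ = +3 − (+1) = +2, so this is an oxidation at C3.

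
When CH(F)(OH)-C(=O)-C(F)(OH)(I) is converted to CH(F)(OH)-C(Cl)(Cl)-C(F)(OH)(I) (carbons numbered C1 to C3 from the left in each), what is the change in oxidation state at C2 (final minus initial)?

Before: C2 has 2 bonds to C, 2 bonds to O → oxidation state +2.
After: C2 has 2 bonds to C, 2 bonds to Cl → oxidation state +2.
Δ = +2 − (+2) = 0, so no net redox change at C2.

0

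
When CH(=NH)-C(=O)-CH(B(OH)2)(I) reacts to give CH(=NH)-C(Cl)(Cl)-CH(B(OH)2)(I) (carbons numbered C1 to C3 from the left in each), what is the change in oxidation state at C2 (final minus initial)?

0

Before: C2 has 2 bonds to C, 2 bonds to O → oxidation state +2.
After: C2 has 2 bonds to C, 2 bonds to Cl → oxidation state +2.
Δ = +2 − (+2) = 0, so no net redox change at C2.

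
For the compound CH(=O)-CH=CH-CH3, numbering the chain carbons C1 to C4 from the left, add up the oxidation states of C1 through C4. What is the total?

-4

Bonds to more-electronegative neighbours contribute +1 each, bonds to H or metals contribute −1 each, and C–C bonds contribute 0. Tallying each carbon:
C1: 1C, 1H, 2O → 0 − 1 + 2 = +1
C2: 3C, 1H → 0 − 1 = -1
C3: 3C, 1H → 0 − 1 = -1
C4: 1C, 3H → 0 − 3 = -3
Sum = +1 − 1 − 1 − 3 = -4.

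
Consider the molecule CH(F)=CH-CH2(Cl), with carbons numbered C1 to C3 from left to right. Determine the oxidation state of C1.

0

Each bond to a more electronegative atom (O, N, halogen) counts +1, each bond to a less electronegative atom (H, metal, B, Si) counts −1, and each C–C bond counts 0.
C1 has a double bond to C (2×0 = 0), one bond to F (+1), one bond to H (-1).
Oxidation state = 0 + 1 − 1 = 0.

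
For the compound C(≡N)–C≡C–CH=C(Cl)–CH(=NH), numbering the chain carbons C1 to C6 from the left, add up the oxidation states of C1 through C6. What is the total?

+4

Tallying each carbon's bonds:
C1: 1C, 3N → 0 + 3 = +3
C2: 4C → 0 = 0
C3: 4C → 0 = 0
C4: 3C, 1H → 0 − 1 = -1
C5: 3C, 1Cl → 0 + 1 = +1
C6: 1C, 1H, 2N → 0 − 1 + 2 = +1
Sum = +3 + 0 + 0 − 1 + 1 + 1 = +4.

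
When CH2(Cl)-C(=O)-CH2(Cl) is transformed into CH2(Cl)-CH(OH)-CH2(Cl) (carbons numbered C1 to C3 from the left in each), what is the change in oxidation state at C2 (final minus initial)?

Before: C2 has 2 bonds to C, 2 bonds to O → oxidation state +2.
After: C2 has 2 bonds to C, 1 bond to H, 1 bond to O → oxidation state 0.
Δ = 0 − (+2) = -2, so this is a reduction at C2.

-2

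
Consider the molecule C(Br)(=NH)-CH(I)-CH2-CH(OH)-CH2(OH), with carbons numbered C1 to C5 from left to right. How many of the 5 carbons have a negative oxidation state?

2

Tallying each carbon's bonds:
C1: 1C, 2N, 1Br → 0 + 2 + 1 = +3
C2: 2C, 1H, 1I → 0 − 1 + 1 = 0
C3: 2C, 2H → 0 − 2 = -2
C4: 2C, 1H, 1O → 0 − 1 + 1 = 0
C5: 1C, 2H, 1O → 0 − 2 + 1 = -1
2 carbons (C3, C5) meet the condition.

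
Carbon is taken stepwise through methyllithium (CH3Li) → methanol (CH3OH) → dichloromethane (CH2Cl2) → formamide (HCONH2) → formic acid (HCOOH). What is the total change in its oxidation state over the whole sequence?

Carbon oxidation states along the series — methyllithium: -4, methanol: -2, dichloromethane: 0, formamide: +2, formic acid: +2.
Net change = +2 − (-4) = +6.

+6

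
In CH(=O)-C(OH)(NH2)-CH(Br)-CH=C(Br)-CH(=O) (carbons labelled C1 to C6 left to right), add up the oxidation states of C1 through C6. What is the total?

Tallying each carbon's bonds:
C1: 1C, 1H, 2O → 0 − 1 + 2 = +1
C2: 2C, 1O, 1N → 0 + 1 + 1 = +2
C3: 2C, 1H, 1Br → 0 − 1 + 1 = 0
C4: 3C, 1H → 0 − 1 = -1
C5: 3C, 1Br → 0 + 1 = +1
C6: 1C, 1H, 2O → 0 − 1 + 2 = +1
Sum = +1 + 2 + 0 − 1 + 1 + 1 = +4.

+4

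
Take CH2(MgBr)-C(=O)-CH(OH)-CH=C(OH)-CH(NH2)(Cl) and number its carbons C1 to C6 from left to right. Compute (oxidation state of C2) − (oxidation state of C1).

C2: 2C, 2O → 0 + 2 = +2
C1: 1C, 2H, 1Mg → 0 − 2 − 1 = -3
Difference: +2 − (-3) = +5.

+5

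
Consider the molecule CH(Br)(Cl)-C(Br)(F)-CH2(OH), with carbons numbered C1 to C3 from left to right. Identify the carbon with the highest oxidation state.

C2

Tallying each carbon's bonds:
C1: 1C, 1H, 1Cl, 1Br → 0 − 1 + 1 + 1 = +1
C2: 2C, 1F, 1Br → 0 + 1 + 1 = +2
C3: 1C, 2H, 1O → 0 − 2 + 1 = -1
The most oxidised carbon is C2 at +2.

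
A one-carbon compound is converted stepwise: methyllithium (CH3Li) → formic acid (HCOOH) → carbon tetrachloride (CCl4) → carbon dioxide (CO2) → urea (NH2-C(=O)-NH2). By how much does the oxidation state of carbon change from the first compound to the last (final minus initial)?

+8

Carbon oxidation states along the series — methyllithium: -4, formic acid: +2, carbon tetrachloride: +4, carbon dioxide: +4, urea: +4.
Net change = +4 − (-4) = +8.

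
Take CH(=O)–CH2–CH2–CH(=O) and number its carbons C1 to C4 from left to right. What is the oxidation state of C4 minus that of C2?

C4: 1C, 1H, 2O → 0 − 1 + 2 = +1
C2: 2C, 2H → 0 − 2 = -2
Difference: +1 − (-2) = +3.

+3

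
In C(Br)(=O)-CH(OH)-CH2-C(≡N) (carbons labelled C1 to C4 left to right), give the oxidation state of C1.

Each bond to a more electronegative atom (O, N, halogen) counts +1, each bond to a less electronegative atom (H, metal, B, Si) counts −1, and each C–C bond counts 0.
C1 has one bond to C (0), one bond to Br (+1), a double bond to O (2×+1 = +2).
Oxidation state = 0 + 1 + 2 = +3.

+3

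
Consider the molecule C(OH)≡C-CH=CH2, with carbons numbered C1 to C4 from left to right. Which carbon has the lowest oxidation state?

C4

Tallying each carbon's bonds:
C1: 3C, 1O → 0 + 1 = +1
C2: 4C → 0 = 0
C3: 3C, 1H → 0 − 1 = -1
C4: 2C, 2H → 0 − 2 = -2
The most reduced carbon is C4 at -2.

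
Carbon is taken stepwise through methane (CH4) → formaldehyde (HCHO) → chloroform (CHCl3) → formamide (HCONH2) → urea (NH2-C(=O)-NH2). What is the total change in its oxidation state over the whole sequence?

Carbon oxidation states along the series — methane: -4, formaldehyde: 0, chloroform: +2, formamide: +2, urea: +4.
Net change = +4 − (-4) = +8.

+8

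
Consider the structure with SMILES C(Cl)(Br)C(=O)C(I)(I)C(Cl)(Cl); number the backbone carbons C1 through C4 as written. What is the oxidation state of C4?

Each bond to a more electronegative atom (O, N, halogen) counts +1, each bond to a less electronegative atom (H, metal, B, Si) counts −1, and each C–C bond counts 0.
C4 has one bond to C (0), one bond to Cl (+1), one bond to H (-1), one bond to Cl (+1).
Oxidation state = 0 + 1 − 1 + 1 = +1.

+1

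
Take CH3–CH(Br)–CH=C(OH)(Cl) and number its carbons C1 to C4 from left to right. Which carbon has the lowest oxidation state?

C1

Count +1 for every bond to an atom more electronegative than carbon and −1 for every bond to one less electronegative; C–C bonds are 0. Tallying each carbon:
C1: 1C, 3H → 0 − 3 = -3
C2: 2C, 1H, 1Br → 0 − 1 + 1 = 0
C3: 3C, 1H → 0 − 1 = -1
C4: 2C, 1O, 1Cl → 0 + 1 + 1 = +2
The most reduced carbon is C1 at -3.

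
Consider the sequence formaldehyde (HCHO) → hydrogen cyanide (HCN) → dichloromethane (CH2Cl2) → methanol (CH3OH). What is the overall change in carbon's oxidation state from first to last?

Carbon oxidation states along the series — formaldehyde: 0, hydrogen cyanide: +2, dichloromethane: 0, methanol: -2.
Net change = -2 − (0) = -2.

-2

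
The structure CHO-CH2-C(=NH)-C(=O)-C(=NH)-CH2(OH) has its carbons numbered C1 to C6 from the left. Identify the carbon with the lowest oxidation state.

Tallying each carbon's bonds:
C1: 1C, 1H, 2O → 0 − 1 + 2 = +1
C2: 2C, 2H → 0 − 2 = -2
C3: 2C, 2N → 0 + 2 = +2
C4: 2C, 2O → 0 + 2 = +2
C5: 2C, 2N → 0 + 2 = +2
C6: 1C, 2H, 1O → 0 − 2 + 1 = -1
The most reduced carbon is C2 at -2.

C2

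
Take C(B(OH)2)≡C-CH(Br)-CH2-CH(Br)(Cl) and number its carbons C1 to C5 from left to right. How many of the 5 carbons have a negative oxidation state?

Count +1 for every bond to an atom more electronegative than carbon and −1 for every bond to one less electronegative; C–C bonds are 0. Tallying each carbon:
C1: 3C, 1B → 0 − 1 = -1
C2: 4C → 0 = 0
C3: 2C, 1H, 1Br → 0 − 1 + 1 = 0
C4: 2C, 2H → 0 − 2 = -2
C5: 1C, 1H, 1Cl, 1Br → 0 − 1 + 1 + 1 = +1
2 carbons (C1, C4) meet the condition.

2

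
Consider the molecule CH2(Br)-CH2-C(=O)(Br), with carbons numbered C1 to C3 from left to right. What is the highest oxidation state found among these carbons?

+3

Tallying each carbon's bonds:
C1: 1C, 2H, 1Br → 0 − 2 + 1 = -1
C2: 2C, 2H → 0 − 2 = -2
C3: 1C, 2O, 1Br → 0 + 2 + 1 = +3
The highest value is +3.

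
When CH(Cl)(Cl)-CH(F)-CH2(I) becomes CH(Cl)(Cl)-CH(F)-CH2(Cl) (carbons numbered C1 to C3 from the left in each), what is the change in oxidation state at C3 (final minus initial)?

0

Before: C3 has 1 bond to C, 2 bonds to H, 1 bond to I → oxidation state -1.
After: C3 has 1 bond to C, 2 bonds to H, 1 bond to Cl → oxidation state -1.
Δ = -1 − (-1) = 0, so no net redox change at C3.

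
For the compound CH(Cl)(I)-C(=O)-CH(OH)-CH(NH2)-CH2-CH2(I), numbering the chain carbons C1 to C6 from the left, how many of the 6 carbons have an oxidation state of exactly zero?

Each bond to a more electronegative atom (O, N, halogen) counts +1, each bond to a less electronegative atom (H, metal, B, Si) counts −1, and each C–C bond counts 0. Tallying each carbon:
C1: 1C, 1H, 1Cl, 1I → 0 − 1 + 1 + 1 = +1
C2: 2C, 2O → 0 + 2 = +2
C3: 2C, 1H, 1O → 0 − 1 + 1 = 0
C4: 2C, 1H, 1N → 0 − 1 + 1 = 0
C5: 2C, 2H → 0 − 2 = -2
C6: 1C, 2H, 1I → 0 − 2 + 1 = -1
2 carbons (C3, C4) meet the condition.

2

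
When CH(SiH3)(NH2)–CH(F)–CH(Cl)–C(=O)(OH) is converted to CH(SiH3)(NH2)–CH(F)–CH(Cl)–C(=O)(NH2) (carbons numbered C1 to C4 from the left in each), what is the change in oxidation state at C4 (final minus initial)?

Before: C4 has 1 bond to C, 3 bonds to O → oxidation state +3.
After: C4 has 1 bond to C, 2 bonds to O, 1 bond to N → oxidation state +3.
Δ = +3 − (+3) = 0, so no net redox change at C4.

0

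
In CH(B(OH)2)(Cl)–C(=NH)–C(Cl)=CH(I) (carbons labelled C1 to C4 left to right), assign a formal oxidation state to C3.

+1

C3 has one bond to C (0), a double bond to C (2×0 = 0), one bond to Cl (+1).
Oxidation state = 0 + 0 + 1 = +1.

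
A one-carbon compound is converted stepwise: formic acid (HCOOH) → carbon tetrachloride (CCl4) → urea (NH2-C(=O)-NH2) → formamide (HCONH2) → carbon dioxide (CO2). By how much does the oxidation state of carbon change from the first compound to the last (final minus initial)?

Carbon oxidation states along the series — formic acid: +2, carbon tetrachloride: +4, urea: +4, formamide: +2, carbon dioxide: +4.
Net change = +4 − (+2) = +2.

+2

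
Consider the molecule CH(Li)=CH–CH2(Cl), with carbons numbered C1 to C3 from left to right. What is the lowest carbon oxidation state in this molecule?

Tallying each carbon's bonds:
C1: 2C, 1H, 1Li → 0 − 1 − 1 = -2
C2: 3C, 1H → 0 − 1 = -1
C3: 1C, 2H, 1Cl → 0 − 2 + 1 = -1
The lowest value is -2.

-2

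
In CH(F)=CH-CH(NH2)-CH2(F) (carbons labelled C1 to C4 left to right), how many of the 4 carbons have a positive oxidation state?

Tallying each carbon's bonds:
C1: 2C, 1H, 1F → 0 − 1 + 1 = 0
C2: 3C, 1H → 0 − 1 = -1
C3: 2C, 1H, 1N → 0 − 1 + 1 = 0
C4: 1C, 2H, 1F → 0 − 2 + 1 = -1
0 carbons meet the condition.

0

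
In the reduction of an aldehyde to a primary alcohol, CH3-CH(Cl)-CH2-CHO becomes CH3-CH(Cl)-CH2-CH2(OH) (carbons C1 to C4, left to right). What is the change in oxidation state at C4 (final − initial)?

Before: C4 has 1 bond to C, 1 bond to H, 2 bonds to O → oxidation state +1.
After: C4 has 1 bond to C, 2 bonds to H, 1 bond to O → oxidation state -1.
Δ = -1 − (+1) = -2, so this is a reduction at C4.

-2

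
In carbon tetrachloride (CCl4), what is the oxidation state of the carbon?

Bonds to more-electronegative neighbours contribute +1 each, bonds to H or metals contribute −1 each, and C–C bonds contribute 0.
The carbon has one bond to Cl (+1), one bond to Cl (+1), one bond to Cl (+1), one bond to Cl (+1).
Oxidation state = +1 + 1 + 1 + 1 = +4.

+4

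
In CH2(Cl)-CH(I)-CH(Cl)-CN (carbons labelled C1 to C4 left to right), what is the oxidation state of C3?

C3 has one bond to C (0), one bond to C (0), one bond to H (-1), one bond to Cl (+1).
Oxidation state = 0 + 0 − 1 + 1 = 0.

0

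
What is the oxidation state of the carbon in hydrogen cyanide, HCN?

+2

The carbon has one bond to H (-1), a triple bond to N (3×+1 = +3).
Oxidation state = -1 + 3 = +2.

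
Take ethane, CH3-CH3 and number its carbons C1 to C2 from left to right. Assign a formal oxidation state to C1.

-3

Bonds to more-electronegative neighbours contribute +1 each, bonds to H or metals contribute −1 each, and C–C bonds contribute 0.
C1 has one bond to H (-1), one bond to H (-1), one bond to H (-1), one bond to C (0).
Oxidation state = -1 − 1 − 1 + 0 = -3.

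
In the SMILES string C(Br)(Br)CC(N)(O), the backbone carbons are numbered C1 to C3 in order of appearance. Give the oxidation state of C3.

+1

C3 has one bond to C (0), one bond to H (-1), one bond to N (+1), one bond to O (+1).
Oxidation state = 0 − 1 + 1 + 1 = +1.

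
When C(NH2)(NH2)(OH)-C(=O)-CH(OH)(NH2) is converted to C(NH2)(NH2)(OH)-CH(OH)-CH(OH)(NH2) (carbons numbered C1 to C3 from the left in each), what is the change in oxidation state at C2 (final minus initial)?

Before: C2 has 2 bonds to C, 2 bonds to O → oxidation state +2.
After: C2 has 2 bonds to C, 1 bond to H, 1 bond to O → oxidation state 0.
Δ = 0 − (+2) = -2, so this is a reduction at C2.

-2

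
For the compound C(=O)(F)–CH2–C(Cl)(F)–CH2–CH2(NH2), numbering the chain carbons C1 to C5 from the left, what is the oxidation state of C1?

C1 has one bond to C (0), a double bond to O (2×+1 = +2), one bond to F (+1).
Oxidation state = 0 + 2 + 1 = +3.

+3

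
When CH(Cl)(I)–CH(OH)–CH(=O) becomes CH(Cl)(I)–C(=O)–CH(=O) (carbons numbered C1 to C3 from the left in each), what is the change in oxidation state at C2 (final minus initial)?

Before: C2 has 2 bonds to C, 1 bond to H, 1 bond to O → oxidation state 0.
After: C2 has 2 bonds to C, 2 bonds to O → oxidation state +2.
Δ = +2 − (0) = +2, so this is an oxidation at C2.

+2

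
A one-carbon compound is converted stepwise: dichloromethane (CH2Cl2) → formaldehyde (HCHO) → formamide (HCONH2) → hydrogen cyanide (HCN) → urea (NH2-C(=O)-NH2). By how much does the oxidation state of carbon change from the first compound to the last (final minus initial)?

Carbon oxidation states along the series — dichloromethane: 0, formaldehyde: 0, formamide: +2, hydrogen cyanide: +2, urea: +4.
Net change = +4 − (0) = +4.

+4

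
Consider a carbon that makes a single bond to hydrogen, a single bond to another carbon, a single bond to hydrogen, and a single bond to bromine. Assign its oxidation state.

The carbon has one bond to C (0), one bond to Br (+1), one bond to H (-1), one bond to H (-1).
Oxidation state = 0 + 1 − 1 − 1 = -1.

-1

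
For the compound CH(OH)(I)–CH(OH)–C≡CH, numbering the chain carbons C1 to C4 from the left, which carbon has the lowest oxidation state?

Count +1 for every bond to an atom more electronegative than carbon and −1 for every bond to one less electronegative; C–C bonds are 0. Tallying each carbon:
C1: 1C, 1H, 1O, 1I → 0 − 1 + 1 + 1 = +1
C2: 2C, 1H, 1O → 0 − 1 + 1 = 0
C3: 4C → 0 = 0
C4: 3C, 1H → 0 − 1 = -1
The most reduced carbon is C4 at -1.

C4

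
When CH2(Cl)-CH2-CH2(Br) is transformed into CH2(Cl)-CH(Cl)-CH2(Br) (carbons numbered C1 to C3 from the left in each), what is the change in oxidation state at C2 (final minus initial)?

+2

Before: C2 has 2 bonds to C, 2 bonds to H → oxidation state -2.
After: C2 has 2 bonds to C, 1 bond to H, 1 bond to Cl → oxidation state 0.
Δ = 0 − (-2) = +2, so this is an oxidation at C2.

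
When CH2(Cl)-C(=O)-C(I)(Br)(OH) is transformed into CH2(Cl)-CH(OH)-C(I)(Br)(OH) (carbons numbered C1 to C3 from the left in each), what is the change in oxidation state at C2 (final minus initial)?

-2

Before: C2 has 2 bonds to C, 2 bonds to O → oxidation state +2.
After: C2 has 2 bonds to C, 1 bond to H, 1 bond to O → oxidation state 0.
Δ = 0 − (+2) = -2, so this is a reduction at C2.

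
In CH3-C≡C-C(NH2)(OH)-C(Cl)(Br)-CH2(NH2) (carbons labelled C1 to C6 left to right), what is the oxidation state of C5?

C5 has one bond to C (0), one bond to C (0), one bond to Cl (+1), one bond to Br (+1).
Oxidation state = 0 + 0 + 1 + 1 = +2.

+2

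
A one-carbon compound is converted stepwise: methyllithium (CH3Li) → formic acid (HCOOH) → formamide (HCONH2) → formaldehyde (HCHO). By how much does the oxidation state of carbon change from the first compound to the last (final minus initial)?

Carbon oxidation states along the series — methyllithium: -4, formic acid: +2, formamide: +2, formaldehyde: 0.
Net change = 0 − (-4) = +4.

+4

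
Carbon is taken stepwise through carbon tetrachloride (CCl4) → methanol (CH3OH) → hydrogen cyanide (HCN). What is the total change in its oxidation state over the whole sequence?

Carbon oxidation states along the series — carbon tetrachloride: +4, methanol: -2, hydrogen cyanide: +2.
Net change = +2 − (+4) = -2.

-2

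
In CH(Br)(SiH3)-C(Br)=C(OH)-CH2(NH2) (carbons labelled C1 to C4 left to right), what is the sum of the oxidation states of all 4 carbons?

Assign +1 per bond to O/N/halogen, −1 per bond to H or an electropositive element, and 0 per bond to carbon. Tallying each carbon:
C1: 1C, 1H, 1Br, 1Si → 0 − 1 + 1 − 1 = -1
C2: 3C, 1Br → 0 + 1 = +1
C3: 3C, 1O → 0 + 1 = +1
C4: 1C, 2H, 1N → 0 − 2 + 1 = -1
Sum = -1 + 1 + 1 − 1 = 0.

0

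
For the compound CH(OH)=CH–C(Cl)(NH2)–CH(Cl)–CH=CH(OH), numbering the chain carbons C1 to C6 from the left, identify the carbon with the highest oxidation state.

Bonds to more-electronegative neighbours contribute +1 each, bonds to H or metals contribute −1 each, and C–C bonds contribute 0. Tallying each carbon:
C1: 2C, 1H, 1O → 0 − 1 + 1 = 0
C2: 3C, 1H → 0 − 1 = -1
C3: 2C, 1N, 1Cl → 0 + 1 + 1 = +2
C4: 2C, 1H, 1Cl → 0 − 1 + 1 = 0
C5: 3C, 1H → 0 − 1 = -1
C6: 2C, 1H, 1O → 0 − 1 + 1 = 0
The most oxidised carbon is C3 at +2.

C3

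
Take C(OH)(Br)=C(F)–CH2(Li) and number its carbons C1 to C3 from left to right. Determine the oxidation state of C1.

+2

Each bond to a more electronegative atom (O, N, halogen) counts +1, each bond to a less electronegative atom (H, metal, B, Si) counts −1, and each C–C bond counts 0.
C1 has a double bond to C (2×0 = 0), one bond to O (+1), one bond to Br (+1).
Oxidation state = 0 + 1 + 1 = +2.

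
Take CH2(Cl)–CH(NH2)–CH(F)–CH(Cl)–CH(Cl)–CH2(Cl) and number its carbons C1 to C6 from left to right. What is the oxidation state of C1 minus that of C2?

-1

C1: 1C, 2H, 1Cl → 0 − 2 + 1 = -1
C2: 2C, 1H, 1N → 0 − 1 + 1 = 0
Difference: -1 − (0) = -1.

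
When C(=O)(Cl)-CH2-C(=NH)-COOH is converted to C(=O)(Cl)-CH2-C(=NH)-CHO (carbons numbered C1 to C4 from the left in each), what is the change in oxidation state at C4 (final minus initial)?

Before: C4 has 1 bond to C, 3 bonds to O → oxidation state +3.
After: C4 has 1 bond to C, 1 bond to H, 2 bonds to O → oxidation state +1.
Δ = +1 − (+3) = -2, so this is a reduction at C4.

-2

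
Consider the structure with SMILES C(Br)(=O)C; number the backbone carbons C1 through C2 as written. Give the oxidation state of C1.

C1 has one bond to C (0), one bond to Br (+1), a double bond to O (2×+1 = +2).
Oxidation state = 0 + 1 + 2 = +3.

+3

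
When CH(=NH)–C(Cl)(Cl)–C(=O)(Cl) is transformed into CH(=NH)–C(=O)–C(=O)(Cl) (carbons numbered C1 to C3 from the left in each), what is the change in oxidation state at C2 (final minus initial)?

Before: C2 has 2 bonds to C, 2 bonds to Cl → oxidation state +2.
After: C2 has 2 bonds to C, 2 bonds to O → oxidation state +2.
Δ = +2 − (+2) = 0, so no net redox change at C2.

0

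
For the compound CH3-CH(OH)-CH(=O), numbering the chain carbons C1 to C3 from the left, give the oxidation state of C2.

C2 has one bond to C (0), one bond to C (0), one bond to H (-1), one bond to O (+1).
Oxidation state = 0 + 0 − 1 + 1 = 0.

0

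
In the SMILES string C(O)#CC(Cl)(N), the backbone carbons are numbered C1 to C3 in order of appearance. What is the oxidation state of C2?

C2 has a triple bond to C (3×0 = 0), one bond to C (0).
Oxidation state = 0 + 0 = 0.

0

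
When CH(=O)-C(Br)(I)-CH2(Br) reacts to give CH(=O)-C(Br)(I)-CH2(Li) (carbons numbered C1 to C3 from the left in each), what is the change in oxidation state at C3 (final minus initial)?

Before: C3 has 1 bond to C, 2 bonds to H, 1 bond to Br → oxidation state -1.
After: C3 has 1 bond to C, 2 bonds to H, 1 bond to Li → oxidation state -3.
Δ = -3 − (-1) = -2, so this is a reduction at C3.

-2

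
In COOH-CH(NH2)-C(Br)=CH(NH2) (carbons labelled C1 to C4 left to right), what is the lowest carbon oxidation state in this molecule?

0

Each bond to a more electronegative atom (O, N, halogen) counts +1, each bond to a less electronegative atom (H, metal, B, Si) counts −1, and each C–C bond counts 0. Tallying each carbon:
C1: 1C, 3O → 0 + 3 = +3
C2: 2C, 1H, 1N → 0 − 1 + 1 = 0
C3: 3C, 1Br → 0 + 1 = +1
C4: 2C, 1H, 1N → 0 − 1 + 1 = 0
The lowest value is 0.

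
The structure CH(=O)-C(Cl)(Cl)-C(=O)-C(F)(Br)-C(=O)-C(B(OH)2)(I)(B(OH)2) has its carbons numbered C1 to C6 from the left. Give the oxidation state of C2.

C2 has one bond to C (0), one bond to C (0), one bond to Cl (+1), one bond to Cl (+1).
Oxidation state = 0 + 0 + 1 + 1 = +2.

+2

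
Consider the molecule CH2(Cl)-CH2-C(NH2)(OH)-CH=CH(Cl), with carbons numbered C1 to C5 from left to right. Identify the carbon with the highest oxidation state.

Tallying each carbon's bonds:
C1: 1C, 2H, 1Cl → 0 − 2 + 1 = -1
C2: 2C, 2H → 0 − 2 = -2
C3: 2C, 1O, 1N → 0 + 1 + 1 = +2
C4: 3C, 1H → 0 − 1 = -1
C5: 2C, 1H, 1Cl → 0 − 1 + 1 = 0
The most oxidised carbon is C3 at +2.

C3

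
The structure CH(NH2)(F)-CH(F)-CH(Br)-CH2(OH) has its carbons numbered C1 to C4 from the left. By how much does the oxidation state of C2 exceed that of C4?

+1

C2: 2C, 1H, 1F → 0 − 1 + 1 = 0
C4: 1C, 2H, 1O → 0 − 2 + 1 = -1
Difference: 0 − (-1) = +1.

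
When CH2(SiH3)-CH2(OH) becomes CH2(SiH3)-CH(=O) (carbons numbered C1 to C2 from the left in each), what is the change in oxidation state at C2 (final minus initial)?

+2

Before: C2 has 1 bond to C, 2 bonds to H, 1 bond to O → oxidation state -1.
After: C2 has 1 bond to C, 1 bond to H, 2 bonds to O → oxidation state +1.
Δ = +1 − (-1) = +2, so this is an oxidation at C2.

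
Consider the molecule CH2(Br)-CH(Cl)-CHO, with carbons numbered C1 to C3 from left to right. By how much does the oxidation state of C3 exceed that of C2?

+1

C3: 1C, 1H, 2O → 0 − 1 + 2 = +1
C2: 2C, 1H, 1Cl → 0 − 1 + 1 = 0
Difference: +1 − (0) = +1.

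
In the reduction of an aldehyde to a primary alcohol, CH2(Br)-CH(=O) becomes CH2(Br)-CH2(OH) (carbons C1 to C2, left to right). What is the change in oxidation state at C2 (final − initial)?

Before: C2 has 1 bond to C, 1 bond to H, 2 bonds to O → oxidation state +1.
After: C2 has 1 bond to C, 2 bonds to H, 1 bond to O → oxidation state -1.
Δ = -1 − (+1) = -2, so this is a reduction at C2.

-2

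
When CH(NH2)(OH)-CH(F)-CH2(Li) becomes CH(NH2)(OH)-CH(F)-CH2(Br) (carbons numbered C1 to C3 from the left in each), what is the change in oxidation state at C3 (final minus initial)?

Before: C3 has 1 bond to C, 2 bonds to H, 1 bond to Li → oxidation state -3.
After: C3 has 1 bond to C, 2 bonds to H, 1 bond to Br → oxidation state -1.
Δ = -1 − (-3) = +2, so this is an oxidation at C3.

+2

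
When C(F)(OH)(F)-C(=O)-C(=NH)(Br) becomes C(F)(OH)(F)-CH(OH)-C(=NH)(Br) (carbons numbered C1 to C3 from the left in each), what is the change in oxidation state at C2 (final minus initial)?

Before: C2 has 2 bonds to C, 2 bonds to O → oxidation state +2.
After: C2 has 2 bonds to C, 1 bond to H, 1 bond to O → oxidation state 0.
Δ = 0 − (+2) = -2, so this is a reduction at C2.

-2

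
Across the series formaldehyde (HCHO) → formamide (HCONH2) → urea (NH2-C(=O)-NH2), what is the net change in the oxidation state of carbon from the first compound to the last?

+4

Carbon oxidation states along the series — formaldehyde: 0, formamide: +2, urea: +4.
Net change = +4 − (0) = +4.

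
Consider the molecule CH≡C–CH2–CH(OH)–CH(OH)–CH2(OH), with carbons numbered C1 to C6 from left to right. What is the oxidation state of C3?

Bonds to more-electronegative neighbours contribute +1 each, bonds to H or metals contribute −1 each, and C–C bonds contribute 0.
C3 has one bond to C (0), one bond to C (0), one bond to H (-1), one bond to H (-1).
Oxidation state = 0 + 0 − 1 − 1 = -2.

-2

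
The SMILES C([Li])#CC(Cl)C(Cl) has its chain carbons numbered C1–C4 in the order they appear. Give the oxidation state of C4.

-1

Bonds to more-electronegative neighbours contribute +1 each, bonds to H or metals contribute −1 each, and C–C bonds contribute 0.
C4 has one bond to C (0), one bond to H (-1), one bond to Cl (+1), one bond to H (-1).
Oxidation state = 0 − 1 + 1 − 1 = -1.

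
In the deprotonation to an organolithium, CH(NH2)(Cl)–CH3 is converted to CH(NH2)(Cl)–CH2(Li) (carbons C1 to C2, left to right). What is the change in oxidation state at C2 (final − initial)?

Before: C2 has 1 bond to C, 3 bonds to H → oxidation state -3.
After: C2 has 1 bond to C, 2 bonds to H, 1 bond to Li → oxidation state -3.
Δ = -3 − (-3) = 0, so no net redox change at C2.

0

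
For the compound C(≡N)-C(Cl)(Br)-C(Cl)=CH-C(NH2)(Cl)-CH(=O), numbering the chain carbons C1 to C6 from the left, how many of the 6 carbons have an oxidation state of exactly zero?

Tallying each carbon's bonds:
C1: 1C, 3N → 0 + 3 = +3
C2: 2C, 1Cl, 1Br → 0 + 1 + 1 = +2
C3: 3C, 1Cl → 0 + 1 = +1
C4: 3C, 1H → 0 − 1 = -1
C5: 2C, 1N, 1Cl → 0 + 1 + 1 = +2
C6: 1C, 1H, 2O → 0 − 1 + 2 = +1
0 carbons meet the condition.

0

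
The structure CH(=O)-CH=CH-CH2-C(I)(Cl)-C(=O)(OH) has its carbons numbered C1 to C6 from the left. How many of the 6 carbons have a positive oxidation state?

Assign +1 per bond to O/N/halogen, −1 per bond to H or an electropositive element, and 0 per bond to carbon. Tallying each carbon:
C1: 1C, 1H, 2O → 0 − 1 + 2 = +1
C2: 3C, 1H → 0 − 1 = -1
C3: 3C, 1H → 0 − 1 = -1
C4: 2C, 2H → 0 − 2 = -2
C5: 2C, 1Cl, 1I → 0 + 1 + 1 = +2
C6: 1C, 3O → 0 + 3 = +3
3 carbons (C1, C5, C6) meet the condition.

3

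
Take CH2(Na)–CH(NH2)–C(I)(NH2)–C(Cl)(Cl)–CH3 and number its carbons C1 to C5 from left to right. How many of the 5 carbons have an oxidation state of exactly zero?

Tallying each carbon's bonds:
C1: 1C, 2H, 1Na → 0 − 2 − 1 = -3
C2: 2C, 1H, 1N → 0 − 1 + 1 = 0
C3: 2C, 1N, 1I → 0 + 1 + 1 = +2
C4: 2C, 2Cl → 0 + 2 = +2
C5: 1C, 3H → 0 − 3 = -3
1 carbon (C2) meets the condition.

1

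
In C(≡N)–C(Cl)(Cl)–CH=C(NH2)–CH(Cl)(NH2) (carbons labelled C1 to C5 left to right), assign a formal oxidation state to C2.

Bonds to more-electronegative neighbours contribute +1 each, bonds to H or metals contribute −1 each, and C–C bonds contribute 0.
C2 has one bond to C (0), one bond to C (0), one bond to Cl (+1), one bond to Cl (+1).
Oxidation state = 0 + 0 + 1 + 1 = +2.

+2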